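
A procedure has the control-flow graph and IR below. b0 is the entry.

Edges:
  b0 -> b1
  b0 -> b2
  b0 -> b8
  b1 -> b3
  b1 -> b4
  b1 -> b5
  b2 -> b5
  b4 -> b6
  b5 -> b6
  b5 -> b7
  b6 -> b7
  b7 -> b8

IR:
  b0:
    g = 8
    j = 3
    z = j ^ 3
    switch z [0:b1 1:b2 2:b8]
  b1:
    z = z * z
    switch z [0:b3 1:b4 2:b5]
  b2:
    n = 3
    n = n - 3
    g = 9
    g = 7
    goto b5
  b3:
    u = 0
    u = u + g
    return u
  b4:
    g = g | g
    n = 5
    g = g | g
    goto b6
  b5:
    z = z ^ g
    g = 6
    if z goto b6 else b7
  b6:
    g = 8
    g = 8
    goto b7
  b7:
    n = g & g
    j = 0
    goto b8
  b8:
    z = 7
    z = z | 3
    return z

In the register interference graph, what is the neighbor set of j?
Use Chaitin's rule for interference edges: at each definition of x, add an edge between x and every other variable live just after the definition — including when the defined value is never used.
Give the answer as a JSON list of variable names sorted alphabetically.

Answer: ["g"]

Analysis:
def/use:
  b0: {g,j,z} / ∅
  b1: {z} / {z}
  b2: {g,n} / ∅
  b3: {u} / {g}
  b4: {g,n} / {g}
  b5: {g,z} / {g,z}
  b6: {g} / ∅
  b7: {j,n} / {g}
  b8: {z} / ∅

Backward fixpoint:
  live b0: ∅→{g,z}
  live b1: {g,z}→{g,z}
  live b2: {z}→{g,z}
  live b3: {g}→∅
  live b4: {g}→∅
  live b5: {g,z}→{g}
  live b6: ∅→{g}
  live b7: {g}→∅
  live b8: ∅→∅

Interference:
  g — {j,n,u,z}
  j — {g}
  n — {g,z}
  u — {g}
  z — {g,n}

N(j) = ["g"]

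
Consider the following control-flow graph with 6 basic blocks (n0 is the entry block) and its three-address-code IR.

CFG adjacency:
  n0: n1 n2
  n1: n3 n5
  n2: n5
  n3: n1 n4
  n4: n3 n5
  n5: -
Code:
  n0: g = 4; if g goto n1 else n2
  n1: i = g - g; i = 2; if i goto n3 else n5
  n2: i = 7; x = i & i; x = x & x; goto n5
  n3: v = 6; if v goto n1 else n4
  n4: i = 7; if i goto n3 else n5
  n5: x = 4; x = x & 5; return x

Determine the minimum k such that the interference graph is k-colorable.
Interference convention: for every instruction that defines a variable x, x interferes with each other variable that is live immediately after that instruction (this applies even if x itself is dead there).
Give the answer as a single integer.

Answer: 2

Derivation:
Per-block:
  n0 def {g} use ∅
  n1 def {i} use {g}
  n2 def {i,x} use ∅
  n3 def {v} use ∅
  n4 def {i} use ∅
  n5 def {x} use ∅

Liveness:
  n0: in=∅ out={g}
  n1: in={g} out={g}
  n2: in=∅ out=∅
  n3: in={g} out={g}
  n4: in={g} out={g}
  n5: in=∅ out=∅

Interfere edges:
  g↔{i,v}
  i↔{g}
  v↔{g}
  x↔∅

Colouring:
  lower bound: {g,i} mutually conflict ⇒ χ ≥ 2
  2-colouring: R0={g,x}  R1={i,v}
  χ = 2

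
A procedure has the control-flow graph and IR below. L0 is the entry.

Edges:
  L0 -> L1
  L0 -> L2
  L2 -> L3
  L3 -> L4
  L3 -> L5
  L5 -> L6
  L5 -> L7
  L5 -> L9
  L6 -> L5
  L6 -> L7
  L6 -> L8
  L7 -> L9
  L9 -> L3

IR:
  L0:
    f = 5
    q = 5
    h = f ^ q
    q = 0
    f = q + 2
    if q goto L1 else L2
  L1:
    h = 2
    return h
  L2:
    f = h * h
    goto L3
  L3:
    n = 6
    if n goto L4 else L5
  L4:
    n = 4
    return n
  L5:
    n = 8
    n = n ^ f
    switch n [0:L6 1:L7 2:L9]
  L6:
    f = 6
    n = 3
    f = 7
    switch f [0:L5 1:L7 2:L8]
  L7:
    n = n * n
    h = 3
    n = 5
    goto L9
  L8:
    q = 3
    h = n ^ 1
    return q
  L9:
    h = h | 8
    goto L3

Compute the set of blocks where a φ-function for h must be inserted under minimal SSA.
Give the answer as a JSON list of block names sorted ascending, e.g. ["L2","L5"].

Answer: ["L3", "L9"]

Derivation:
idom tree: L1←L0 L2←L0 L3←L2 L4←L3 L5←L3 L6←L5 L7←L5 L8←L6 L9←L5
Dom∩ at merges:
  L3: preds {L2,L9}: {L0,L2} ∩ {L0,L2,L3,L5,L9} = {L0,L2}; idom=L2
  L5: preds {L3,L6}: {L0,L2,L3} ∩ {L0,L2,L3,L5,L6} = {L0,L2,L3}; idom=L3
  L7: preds {L5,L6}: {L0,L2,L3,L5} ∩ {L0,L2,L3,L5,L6} = {L0,L2,L3,L5}; idom=L5
  L9: preds {L5,L7}: {L0,L2,L3,L5} ∩ {L0,L2,L3,L5,L7} = {L0,L2,L3,L5}; idom=L5

DF derivation:
  join L3 pred L2: · stop@L2
  join L3 pred L9: L9→L5→L3 stop@L2
  join L5 pred L3: · stop@L3
  join L5 pred L6: L6→L5 stop@L3
  join L7 pred L5: · stop@L5
  join L7 pred L6: L6 stop@L5
  join L9 pred L5: · stop@L5
  join L9 pred L7: L7 stop@L5
  L0 → ∅
  L1 → ∅
  L2 → ∅
  L3 → {L3}
  L4 → ∅
  L5 → {L3,L5}
  L6 → {L5,L7}
  L7 → {L9}
  L8 → ∅
  L9 → {L3}

φ for h: defs {L0,L1,L7,L8,L9}
  DF⁺ = {L3,L9}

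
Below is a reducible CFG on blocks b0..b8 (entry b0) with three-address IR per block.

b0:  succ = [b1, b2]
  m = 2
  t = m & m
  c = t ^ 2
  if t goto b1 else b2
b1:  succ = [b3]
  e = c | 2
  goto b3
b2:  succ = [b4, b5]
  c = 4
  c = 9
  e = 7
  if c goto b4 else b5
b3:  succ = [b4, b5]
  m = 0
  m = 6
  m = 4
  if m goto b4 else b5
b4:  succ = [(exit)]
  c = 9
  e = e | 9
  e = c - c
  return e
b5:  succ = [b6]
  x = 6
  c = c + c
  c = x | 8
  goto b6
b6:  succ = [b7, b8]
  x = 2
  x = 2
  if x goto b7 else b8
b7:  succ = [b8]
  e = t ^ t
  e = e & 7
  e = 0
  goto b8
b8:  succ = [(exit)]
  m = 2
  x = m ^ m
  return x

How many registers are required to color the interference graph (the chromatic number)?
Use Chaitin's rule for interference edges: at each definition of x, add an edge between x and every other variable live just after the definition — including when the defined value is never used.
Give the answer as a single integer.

Answer: 4

Derivation:
Per-block:
  b0: {c,m,t} / ∅
  b1: {e} / {c}
  b2: {c,e} / ∅
  b3: {m} / ∅
  b4: {c,e} / {e}
  b5: {c,x} / {c}
  b6: {x} / ∅
  b7: {e} / {t}
  b8: {m,x} / ∅

Live sets:
  live b0: ∅→{c,t}
  live b1: {c,t}→{c,e,t}
  live b2: {t}→{c,e,t}
  live b3: {c,e,t}→{c,e,t}
  live b4: {e}→∅
  live b5: {c,t}→{t}
  live b6: {t}→{t}
  live b7: {t}→∅
  live b8: ∅→∅

Interference:
  c: {e,m,t,x}
  e: {c,m,t}
  m: {c,e,t}
  t: {c,e,m,x}
  x: {c,t}

Chromatic number:
  lower bound: {c,e,m,t} mutually conflict ⇒ χ ≥ 4
  4-colouring: c0={c}  c1={t}  c2={e,x}  c3={m}
  χ = 4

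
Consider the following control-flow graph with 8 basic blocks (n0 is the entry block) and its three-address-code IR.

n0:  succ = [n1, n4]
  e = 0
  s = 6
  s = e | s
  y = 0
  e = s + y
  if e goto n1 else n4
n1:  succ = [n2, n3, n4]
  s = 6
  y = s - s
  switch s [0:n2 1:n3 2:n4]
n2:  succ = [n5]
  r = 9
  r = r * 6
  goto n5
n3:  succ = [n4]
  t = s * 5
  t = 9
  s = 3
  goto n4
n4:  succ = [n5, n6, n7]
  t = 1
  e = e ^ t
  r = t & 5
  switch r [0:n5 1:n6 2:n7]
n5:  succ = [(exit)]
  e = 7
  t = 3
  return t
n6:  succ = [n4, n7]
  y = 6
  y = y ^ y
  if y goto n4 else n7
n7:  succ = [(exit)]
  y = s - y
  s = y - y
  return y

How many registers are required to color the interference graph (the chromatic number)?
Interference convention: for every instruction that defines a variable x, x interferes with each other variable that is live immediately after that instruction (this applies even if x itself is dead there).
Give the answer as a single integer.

Block summaries:
  n0: {e,s,y} / ∅
  n1: {s,y} / ∅
  n2: {r} / ∅
  n3: {s,t} / {s}
  n4: {e,r,t} / {e}
  n5: {e,t} / ∅
  n6: {y} / ∅
  n7: {s,y} / {s,y}

Live sets:
  live n0: ∅→{e,s,y}
  live n1: {e}→{e,s,y}
  live n2: ∅→∅
  live n3: {e,s,y}→{e,s,y}
  live n4: {e,s,y}→{e,s,y}
  live n5: ∅→∅
  live n6: {e,s}→{e,s,y}
  live n7: {s,y}→∅

Interference:
  e: {r,s,t,y}
  r: {e,s,y}
  s: {e,r,t,y}
  t: {e,s,y}
  y: {e,r,s,t}

Colouring:
  lower bound: {e,r,s,y} mutually conflict ⇒ χ ≥ 4
  assign e→R0 r→R3 s→R1 t→R3 y→R2 — no edge inside a register ⇒ χ ≤ 4
  χ = 4

Answer: 4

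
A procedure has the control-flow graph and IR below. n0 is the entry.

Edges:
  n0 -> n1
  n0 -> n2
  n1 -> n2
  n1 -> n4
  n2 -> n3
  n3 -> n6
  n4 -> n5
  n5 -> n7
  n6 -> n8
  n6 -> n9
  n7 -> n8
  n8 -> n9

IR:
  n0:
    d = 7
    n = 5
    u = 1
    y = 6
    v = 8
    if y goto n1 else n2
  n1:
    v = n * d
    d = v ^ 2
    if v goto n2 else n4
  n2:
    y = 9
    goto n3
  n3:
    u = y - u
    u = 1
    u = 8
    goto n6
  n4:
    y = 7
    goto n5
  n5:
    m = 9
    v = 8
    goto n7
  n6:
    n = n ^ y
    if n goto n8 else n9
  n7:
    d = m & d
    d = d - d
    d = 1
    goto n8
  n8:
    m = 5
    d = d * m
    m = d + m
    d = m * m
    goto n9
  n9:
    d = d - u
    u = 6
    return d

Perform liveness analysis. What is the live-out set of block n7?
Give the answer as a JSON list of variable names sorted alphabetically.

Answer: ["d", "u"]

Analysis:
Block summaries:
  n0: def={d,n,u,v,y} ue=∅
  n1: def={d,v} ue={d,n}
  n2: def={y} ue=∅
  n3: def={u} ue={u,y}
  n4: def={y} ue=∅
  n5: def={m,v} ue=∅
  n6: def={n} ue={n,y}
  n7: def={d} ue={d,m}
  n8: def={d,m} ue={d}
  n9: def={d,u} ue={d,u}

Live sets:
  live n0: ∅→{d,n,u}
  live n1: {d,n,u}→{d,n,u}
  live n2: {d,n,u}→{d,n,u,y}
  live n3: {d,n,u,y}→{d,n,u,y}
  live n4: {d,u}→{d,u}
  live n5: {d,u}→{d,m,u}
  live n6: {d,n,u,y}→{d,u}
  live n7: {d,m,u}→{d,u}
  live n8: {d,u}→{d,u}
  live n9: {d,u}→∅

live-out(n7) = ["d", "u"]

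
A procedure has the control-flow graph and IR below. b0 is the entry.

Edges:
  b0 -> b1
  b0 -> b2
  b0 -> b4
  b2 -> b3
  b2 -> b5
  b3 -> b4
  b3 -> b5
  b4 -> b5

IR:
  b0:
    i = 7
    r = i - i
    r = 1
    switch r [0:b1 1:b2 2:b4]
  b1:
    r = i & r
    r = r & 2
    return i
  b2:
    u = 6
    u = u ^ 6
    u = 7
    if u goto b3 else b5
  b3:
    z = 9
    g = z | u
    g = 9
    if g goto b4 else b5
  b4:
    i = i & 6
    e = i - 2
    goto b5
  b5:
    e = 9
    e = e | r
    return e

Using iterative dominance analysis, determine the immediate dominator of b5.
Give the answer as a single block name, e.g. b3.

Answer: b0

Working:
idom tree: b1←b0 b2←b0 b3←b2 b4←b0 b5←b0
Dom at joins:
  b4: preds {b0,b3}: {b0} ∩ {b0,b2,b3} = {b0}; idom=b0
  b5: preds {b2,b3,b4}: {b0,b2} ∩ {b0,b2,b3} ∩ {b0,b4} = {b0}; idom=b0

idom(b5) = b0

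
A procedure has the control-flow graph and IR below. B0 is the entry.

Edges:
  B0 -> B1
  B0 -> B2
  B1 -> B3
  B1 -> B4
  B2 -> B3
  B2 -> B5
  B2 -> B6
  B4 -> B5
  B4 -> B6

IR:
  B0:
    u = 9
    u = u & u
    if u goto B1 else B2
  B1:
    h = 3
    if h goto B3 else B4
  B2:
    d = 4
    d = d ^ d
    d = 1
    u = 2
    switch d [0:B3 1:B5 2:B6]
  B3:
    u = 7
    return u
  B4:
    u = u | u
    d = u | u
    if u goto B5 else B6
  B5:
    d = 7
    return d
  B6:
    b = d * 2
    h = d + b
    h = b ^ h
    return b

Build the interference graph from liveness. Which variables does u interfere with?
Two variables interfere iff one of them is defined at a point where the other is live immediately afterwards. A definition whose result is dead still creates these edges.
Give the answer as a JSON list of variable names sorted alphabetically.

Answer: ["d", "h"]

Working:
def/use:
  B0 def {u} use ∅
  B1 def {h} use ∅
  B2 def {d,u} use ∅
  B3 def {u} use ∅
  B4 def {d,u} use {u}
  B5 def {d} use ∅
  B6 def {b,h} use {d}

Live sets:
  B0: in=∅ out={u}
  B1: in={u} out={u}
  B2: in=∅ out={d}
  B3: in=∅ out=∅
  B4: in={u} out={d}
  B5: in=∅ out=∅
  B6: in={d} out=∅

Interference:
  b: {d,h}
  d: {b,u}
  h: {b,u}
  u: {d,h}

N(u) = ["d", "h"]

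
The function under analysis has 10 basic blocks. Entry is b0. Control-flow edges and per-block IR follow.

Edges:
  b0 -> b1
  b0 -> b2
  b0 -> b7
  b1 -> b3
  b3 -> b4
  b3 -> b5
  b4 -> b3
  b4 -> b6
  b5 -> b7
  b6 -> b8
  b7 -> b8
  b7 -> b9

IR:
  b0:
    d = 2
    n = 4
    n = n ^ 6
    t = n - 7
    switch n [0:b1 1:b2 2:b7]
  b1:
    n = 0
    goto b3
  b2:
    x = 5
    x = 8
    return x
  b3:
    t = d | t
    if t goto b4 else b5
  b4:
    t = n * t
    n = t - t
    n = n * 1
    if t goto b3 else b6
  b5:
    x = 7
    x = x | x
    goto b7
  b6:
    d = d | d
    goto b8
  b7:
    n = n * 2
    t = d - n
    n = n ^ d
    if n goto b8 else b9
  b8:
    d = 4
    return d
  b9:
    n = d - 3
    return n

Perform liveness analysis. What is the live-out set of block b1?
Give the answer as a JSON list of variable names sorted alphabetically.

def/use:
  b0: {d,n,t} / ∅
  b1: {n} / ∅
  b2: {x} / ∅
  b3: {t} / {d,t}
  b4: {n,t} / {n,t}
  b5: {x} / ∅
  b6: {d} / {d}
  b7: {n,t} / {d,n}
  b8: {d} / ∅
  b9: {n} / {d}

Liveness:
  b0: in=∅ out={d,n,t}
  b1: in={d,t} out={d,n,t}
  b2: in=∅ out=∅
  b3: in={d,n,t} out={d,n,t}
  b4: in={d,n,t} out={d,n,t}
  b5: in={d,n} out={d,n}
  b6: in={d} out=∅
  b7: in={d,n} out={d}
  b8: in=∅ out=∅
  b9: in={d} out=∅

live-out(b1) = ["d", "n", "t"]

Answer: ["d", "n", "t"]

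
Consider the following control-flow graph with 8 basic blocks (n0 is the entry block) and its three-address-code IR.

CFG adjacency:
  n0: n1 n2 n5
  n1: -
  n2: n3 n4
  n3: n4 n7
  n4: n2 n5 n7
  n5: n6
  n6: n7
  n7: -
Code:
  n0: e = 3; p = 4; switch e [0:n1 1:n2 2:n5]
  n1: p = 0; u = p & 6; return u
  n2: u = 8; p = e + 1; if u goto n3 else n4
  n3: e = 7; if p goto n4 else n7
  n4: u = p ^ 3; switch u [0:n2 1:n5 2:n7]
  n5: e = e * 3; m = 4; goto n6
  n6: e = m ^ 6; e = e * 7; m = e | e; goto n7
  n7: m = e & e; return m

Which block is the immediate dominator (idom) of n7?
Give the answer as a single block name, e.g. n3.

Answer: n0

Analysis:
idom tree: n1←n0 n2←n0 n3←n2 n4←n2 n5←n0 n6←n5 n7←n0
Dom at joins:
  n2: preds {n0,n4}: {n0} ∩ {n0,n2,n4} = {n0}; idom=n0
  n4: preds {n2,n3}: {n0,n2} ∩ {n0,n2,n3} = {n0,n2}; idom=n2
  n5: preds {n0,n4}: {n0} ∩ {n0,n2,n4} = {n0}; idom=n0
  n7: preds {n3,n4,n6}: {n0,n2,n3} ∩ {n0,n2,n4} ∩ {n0,n5,n6} = {n0}; idom=n0

idom(n7) = n0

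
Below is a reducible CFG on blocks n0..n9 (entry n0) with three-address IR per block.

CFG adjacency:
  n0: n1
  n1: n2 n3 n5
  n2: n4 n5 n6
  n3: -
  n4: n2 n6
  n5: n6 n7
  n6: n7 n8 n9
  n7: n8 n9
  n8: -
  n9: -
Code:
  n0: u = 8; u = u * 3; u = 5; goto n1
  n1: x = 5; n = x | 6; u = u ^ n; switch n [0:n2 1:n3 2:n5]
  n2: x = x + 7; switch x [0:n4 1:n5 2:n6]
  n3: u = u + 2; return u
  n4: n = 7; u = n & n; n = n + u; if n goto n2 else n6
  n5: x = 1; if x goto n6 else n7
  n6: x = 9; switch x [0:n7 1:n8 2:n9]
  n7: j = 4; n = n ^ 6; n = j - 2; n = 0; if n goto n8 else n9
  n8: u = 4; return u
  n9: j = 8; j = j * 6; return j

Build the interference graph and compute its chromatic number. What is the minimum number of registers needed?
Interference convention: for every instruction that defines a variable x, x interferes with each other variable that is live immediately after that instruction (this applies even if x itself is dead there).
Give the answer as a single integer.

Answer: 3

Working:
Per-block:
  n0: def={u} ue=∅
  n1: def={n,u,x} ue={u}
  n2: def={x} ue={x}
  n3: def={u} ue={u}
  n4: def={n,u} ue=∅
  n5: def={x} ue=∅
  n6: def={x} ue=∅
  n7: def={j,n} ue={n}
  n8: def={u} ue=∅
  n9: def={j} ue=∅

Liveness:
  live n0: ∅→{u}
  live n1: {u}→{n,u,x}
  live n2: {n,x}→{n,x}
  live n3: {u}→∅
  live n4: {x}→{n,x}
  live n5: {n}→{n}
  live n6: {n}→{n}
  live n7: {n}→∅
  live n8: ∅→∅
  live n9: ∅→∅

Interfere edges:
  j — {n}
  n — {j,u,x}
  u — {n,x}
  x — {n,u}

Registers:
  {n,u,x} pairwise interfere (3-clique) ⇒ χ ≥ 3
  assign j→r1 n→r0 u→r1 x→r2 — no edge inside a register ⇒ χ ≤ 3
  χ = 3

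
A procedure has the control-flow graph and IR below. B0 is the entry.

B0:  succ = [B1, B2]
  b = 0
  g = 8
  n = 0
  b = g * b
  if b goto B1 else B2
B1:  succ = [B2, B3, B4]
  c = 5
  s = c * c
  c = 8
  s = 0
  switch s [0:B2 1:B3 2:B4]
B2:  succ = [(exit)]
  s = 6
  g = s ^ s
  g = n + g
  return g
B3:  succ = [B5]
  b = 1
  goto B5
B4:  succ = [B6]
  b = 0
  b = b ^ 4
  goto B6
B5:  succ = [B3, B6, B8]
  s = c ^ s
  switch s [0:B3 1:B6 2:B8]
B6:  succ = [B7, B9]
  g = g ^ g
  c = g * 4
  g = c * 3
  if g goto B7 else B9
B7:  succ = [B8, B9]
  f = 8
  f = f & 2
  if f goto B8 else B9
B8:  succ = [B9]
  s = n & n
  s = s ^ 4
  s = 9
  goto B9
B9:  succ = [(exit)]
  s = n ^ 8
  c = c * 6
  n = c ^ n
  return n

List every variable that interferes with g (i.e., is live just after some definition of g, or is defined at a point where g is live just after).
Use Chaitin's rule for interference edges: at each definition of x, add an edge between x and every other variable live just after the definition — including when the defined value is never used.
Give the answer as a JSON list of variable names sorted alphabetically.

def/use:
  B0 def {b,g,n} use ∅
  B1 def {c,s} use ∅
  B2 def {g,s} use {n}
  B3 def {b} use ∅
  B4 def {b} use ∅
  B5 def {s} use {c,s}
  B6 def {c,g} use {g}
  B7 def {f} use ∅
  B8 def {s} use {n}
  B9 def {c,n,s} use {c,n}

Live sets:
  live B0: ∅→{g,n}
  live B1: {g,n}→{c,g,n,s}
  live B2: {n}→∅
  live B3: {c,g,n,s}→{c,g,n,s}
  live B4: {g,n}→{g,n}
  live B5: {c,g,n,s}→{c,g,n,s}
  live B6: {g,n}→{c,n}
  live B7: {c,n}→{c,n}
  live B8: {c,n}→{c,n}
  live B9: {c,n}→∅

Interference:
  b: {c,g,n,s}
  c: {b,f,g,n,s}
  f: {c,n}
  g: {b,c,n,s}
  n: {b,c,f,g,s}
  s: {b,c,g,n}

N(g) = ["b", "c", "n", "s"]

Answer: ["b", "c", "n", "s"]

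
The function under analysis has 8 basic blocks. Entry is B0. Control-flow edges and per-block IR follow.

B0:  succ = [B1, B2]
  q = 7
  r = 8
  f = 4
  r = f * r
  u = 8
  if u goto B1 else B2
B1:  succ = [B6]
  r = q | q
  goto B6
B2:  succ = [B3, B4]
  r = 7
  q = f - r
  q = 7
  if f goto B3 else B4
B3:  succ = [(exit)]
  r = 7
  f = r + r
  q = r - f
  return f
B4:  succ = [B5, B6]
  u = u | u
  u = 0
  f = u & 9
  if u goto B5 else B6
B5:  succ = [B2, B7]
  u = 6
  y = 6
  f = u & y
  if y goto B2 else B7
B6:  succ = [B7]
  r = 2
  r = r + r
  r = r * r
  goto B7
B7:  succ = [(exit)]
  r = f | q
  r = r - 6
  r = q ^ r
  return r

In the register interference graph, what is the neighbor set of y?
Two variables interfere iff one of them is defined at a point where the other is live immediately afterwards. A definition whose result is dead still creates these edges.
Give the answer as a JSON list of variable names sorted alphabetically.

Answer: ["f", "q", "u"]

Derivation:
Per-block:
  B0 def {f,q,r,u} use ∅
  B1 def {r} use {q}
  B2 def {q,r} use {f}
  B3 def {f,q,r} use ∅
  B4 def {f,u} use {u}
  B5 def {f,u,y} use ∅
  B6 def {r} use ∅
  B7 def {r} use {f,q}

Live sets:
  B0 li=∅ lo={f,q,u}
  B1 li={f,q} lo={f,q}
  B2 li={f,u} lo={q,u}
  B3 li=∅ lo=∅
  B4 li={q,u} lo={f,q}
  B5 li={q} lo={f,q,u}
  B6 li={f,q} lo={f,q}
  B7 li={f,q} lo=∅

Interfere edges:
  f↔{q,r,u,y}
  q↔{f,r,u,y}
  r↔{f,q,u}
  u↔{f,q,r,y}
  y↔{f,q,u}

N(y) = ["f", "q", "u"]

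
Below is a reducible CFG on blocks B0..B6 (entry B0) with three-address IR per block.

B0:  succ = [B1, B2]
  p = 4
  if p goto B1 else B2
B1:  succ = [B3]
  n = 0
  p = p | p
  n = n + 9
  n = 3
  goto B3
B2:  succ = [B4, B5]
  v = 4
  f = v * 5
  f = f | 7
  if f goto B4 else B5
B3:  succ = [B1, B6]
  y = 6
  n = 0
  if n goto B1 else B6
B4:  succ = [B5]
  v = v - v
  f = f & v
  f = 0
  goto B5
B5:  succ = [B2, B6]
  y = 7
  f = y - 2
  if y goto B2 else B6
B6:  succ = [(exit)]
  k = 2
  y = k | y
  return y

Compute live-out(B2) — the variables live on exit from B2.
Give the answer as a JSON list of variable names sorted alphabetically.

Per-block:
  B0: {p} / ∅
  B1: {n,p} / {p}
  B2: {f,v} / ∅
  B3: {n,y} / ∅
  B4: {f,v} / {f,v}
  B5: {f,y} / ∅
  B6: {k,y} / {y}

Backward fixpoint:
  B0 li=∅ lo={p}
  B1 li={p} lo={p}
  B2 li=∅ lo={f,v}
  B3 li={p} lo={p,y}
  B4 li={f,v} lo=∅
  B5 li=∅ lo={y}
  B6 li={y} lo=∅

live-out(B2) = ["f", "v"]

Answer: ["f", "v"]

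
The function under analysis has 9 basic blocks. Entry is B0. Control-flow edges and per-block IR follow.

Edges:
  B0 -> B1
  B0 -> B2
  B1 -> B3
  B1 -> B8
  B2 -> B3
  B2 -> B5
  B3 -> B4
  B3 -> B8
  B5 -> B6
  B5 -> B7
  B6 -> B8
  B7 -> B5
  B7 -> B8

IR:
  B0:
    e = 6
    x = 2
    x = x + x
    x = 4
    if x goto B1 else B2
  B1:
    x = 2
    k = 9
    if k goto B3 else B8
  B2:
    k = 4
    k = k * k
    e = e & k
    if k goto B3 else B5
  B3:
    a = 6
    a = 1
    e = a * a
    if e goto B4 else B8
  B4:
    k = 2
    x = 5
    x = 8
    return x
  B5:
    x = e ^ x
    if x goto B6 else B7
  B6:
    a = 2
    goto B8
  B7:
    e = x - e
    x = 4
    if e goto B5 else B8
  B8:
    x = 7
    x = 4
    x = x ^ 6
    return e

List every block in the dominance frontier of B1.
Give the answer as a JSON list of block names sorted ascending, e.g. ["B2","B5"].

Answer: ["B3", "B8"]

Derivation:
idom tree: B1←B0 B2←B0 B3←B0 B4←B3 B5←B2 B6←B5 B7←B5 B8←B0
Dom∩ at merges:
  B3: preds {B1,B2}: {B0,B1} ∩ {B0,B2} = {B0}; idom=B0
  B5: preds {B2,B7}: {B0,B2} ∩ {B0,B2,B5,B7} = {B0,B2}; idom=B2
  B8: preds {B1,B3,B6,B7}: {B0,B1} ∩ {B0,B3} ∩ {B0,B2,B5,B6} ∩ {B0,B2,B5,B7} = {B0}; idom=B0

DF derivation:
  B3←B1: walk B1 to B0
  B3←B2: walk B2 to B0
  B5←B2: walk · to B2
  B5←B7: walk B7→B5 to B2
  B8←B1: walk B1 to B0
  B8←B3: walk B3 to B0
  B8←B6: walk B6→B5→B2 to B0
  B8←B7: walk B7→B5→B2 to B0
  B0 → ∅
  B1 → {B3,B8}
  B2 → {B3,B8}
  B3 → {B8}
  B4 → ∅
  B5 → {B5,B8}
  B6 → {B8}
  B7 → {B5,B8}
  B8 → ∅

DF(B1) = ["B3", "B8"]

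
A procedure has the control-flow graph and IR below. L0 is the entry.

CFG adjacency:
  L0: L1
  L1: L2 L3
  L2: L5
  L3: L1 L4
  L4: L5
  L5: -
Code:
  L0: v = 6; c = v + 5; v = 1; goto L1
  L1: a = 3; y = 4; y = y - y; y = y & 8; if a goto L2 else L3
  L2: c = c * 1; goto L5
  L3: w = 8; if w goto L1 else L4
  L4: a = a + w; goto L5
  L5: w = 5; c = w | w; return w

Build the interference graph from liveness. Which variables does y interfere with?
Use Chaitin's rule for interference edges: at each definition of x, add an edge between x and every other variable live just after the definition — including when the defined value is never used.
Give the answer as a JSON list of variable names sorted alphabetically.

Per-block:
  L0 def {c,v} use ∅
  L1 def {a,y} use ∅
  L2 def {c} use {c}
  L3 def {w} use ∅
  L4 def {a} use {a,w}
  L5 def {c,w} use ∅

Backward fixpoint:
  L0 li=∅ lo={c}
  L1 li={c} lo={a,c}
  L2 li={c} lo=∅
  L3 li={a,c} lo={a,c,w}
  L4 li={a,w} lo=∅
  L5 li=∅ lo=∅

Conflict graph:
  a — {c,w,y}
  c — {a,v,w,y}
  v — {c}
  w — {a,c}
  y — {a,c}

N(y) = ["a", "c"]

Answer: ["a", "c"]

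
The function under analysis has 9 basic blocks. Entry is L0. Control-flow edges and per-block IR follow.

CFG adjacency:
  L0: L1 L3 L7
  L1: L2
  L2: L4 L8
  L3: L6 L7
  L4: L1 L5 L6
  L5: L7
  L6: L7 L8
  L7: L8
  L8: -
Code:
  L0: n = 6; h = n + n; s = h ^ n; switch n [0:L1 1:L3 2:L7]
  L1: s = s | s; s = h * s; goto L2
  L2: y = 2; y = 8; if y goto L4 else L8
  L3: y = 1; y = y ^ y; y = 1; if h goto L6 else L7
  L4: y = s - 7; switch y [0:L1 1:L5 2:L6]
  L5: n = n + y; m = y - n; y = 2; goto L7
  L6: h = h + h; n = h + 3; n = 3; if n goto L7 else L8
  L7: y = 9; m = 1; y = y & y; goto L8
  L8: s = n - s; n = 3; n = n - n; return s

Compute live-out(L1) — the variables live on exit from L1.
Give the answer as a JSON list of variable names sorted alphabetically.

def/use:
  L0 def {h,n,s} use ∅
  L1 def {s} use {h,s}
  L2 def {y} use ∅
  L3 def {y} use {h}
  L4 def {y} use {s}
  L5 def {m,n,y} use {n,y}
  L6 def {h,n} use {h}
  L7 def {m,y} use ∅
  L8 def {n,s} use {n,s}

Liveness:
  live L0: ∅→{h,n,s}
  live L1: {h,n,s}→{h,n,s}
  live L2: {h,n,s}→{h,n,s}
  live L3: {h,n,s}→{h,n,s}
  live L4: {h,n,s}→{h,n,s,y}
  live L5: {n,s,y}→{n,s}
  live L6: {h,s}→{n,s}
  live L7: {n,s}→{n,s}
  live L8: {n,s}→∅

live-out(L1) = ["h", "n", "s"]

Answer: ["h", "n", "s"]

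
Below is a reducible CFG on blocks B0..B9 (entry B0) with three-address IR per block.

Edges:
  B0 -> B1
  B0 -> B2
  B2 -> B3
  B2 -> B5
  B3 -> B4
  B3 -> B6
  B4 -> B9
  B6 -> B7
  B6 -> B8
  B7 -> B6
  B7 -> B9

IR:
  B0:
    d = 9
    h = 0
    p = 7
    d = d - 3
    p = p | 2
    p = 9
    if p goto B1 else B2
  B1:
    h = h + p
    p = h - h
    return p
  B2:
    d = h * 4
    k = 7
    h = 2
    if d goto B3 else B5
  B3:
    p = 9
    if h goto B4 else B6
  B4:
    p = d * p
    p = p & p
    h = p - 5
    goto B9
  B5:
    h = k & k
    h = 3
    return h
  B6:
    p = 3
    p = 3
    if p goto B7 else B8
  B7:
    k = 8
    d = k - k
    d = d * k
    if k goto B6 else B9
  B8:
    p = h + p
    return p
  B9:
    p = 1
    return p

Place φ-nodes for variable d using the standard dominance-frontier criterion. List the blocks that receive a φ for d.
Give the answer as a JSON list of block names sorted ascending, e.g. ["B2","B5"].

idom tree: B1←B0 B2←B0 B3←B2 B4←B3 B5←B2 B6←B3 B7←B6 B8←B6 B9←B3
Dom∩ at merges:
  B6: preds {B3,B7}: {B0,B2,B3} ∩ {B0,B2,B3,B6,B7} = {B0,B2,B3}; idom=B3
  B9: preds {B4,B7}: {B0,B2,B3,B4} ∩ {B0,B2,B3,B6,B7} = {B0,B2,B3}; idom=B3

DF derivation:
  B6←B3: walk · to B3
  B6←B7: walk B7→B6 to B3
  B9←B4: walk B4 to B3
  B9←B7: walk B7→B6 to B3
  DF(B0)=∅
  DF(B1)=∅
  DF(B2)=∅
  DF(B3)=∅
  DF(B4)={B9}
  DF(B5)=∅
  DF(B6)={B6,B9}
  DF(B7)={B6,B9}
  DF(B8)=∅
  DF(B9)=∅

φ for d: defs {B0,B2,B7}
  DF⁺ = {B6,B9}

Answer: ["B6", "B9"]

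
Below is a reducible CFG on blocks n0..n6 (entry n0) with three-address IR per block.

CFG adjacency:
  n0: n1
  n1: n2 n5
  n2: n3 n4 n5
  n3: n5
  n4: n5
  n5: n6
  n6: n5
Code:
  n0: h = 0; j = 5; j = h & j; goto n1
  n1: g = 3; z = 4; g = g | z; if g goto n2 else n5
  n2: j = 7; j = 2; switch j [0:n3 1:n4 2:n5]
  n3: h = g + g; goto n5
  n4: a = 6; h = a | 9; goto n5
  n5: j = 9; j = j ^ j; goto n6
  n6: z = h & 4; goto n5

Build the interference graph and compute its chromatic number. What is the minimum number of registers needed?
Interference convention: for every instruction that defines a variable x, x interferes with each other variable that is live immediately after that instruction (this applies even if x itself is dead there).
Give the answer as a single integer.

Answer: 3

Analysis:
Per-block:
  n0 def {h,j} use ∅
  n1 def {g,z} use ∅
  n2 def {j} use ∅
  n3 def {h} use {g}
  n4 def {a,h} use ∅
  n5 def {j} use ∅
  n6 def {z} use {h}

Liveness:
  live n0: ∅→{h}
  live n1: {h}→{g,h}
  live n2: {g,h}→{g,h}
  live n3: {g}→{h}
  live n4: ∅→{h}
  live n5: {h}→{h}
  live n6: {h}→{h}

Interference:
  a: ∅
  g: {h,j,z}
  h: {g,j,z}
  j: {g,h}
  z: {g,h}

Colouring:
  clique {g,h,j} ⇒ need ≥ 3
  assign a→R0 g→R0 h→R1 j→R2 z→R2 — no edge inside a register ⇒ χ ≤ 3
  χ = 3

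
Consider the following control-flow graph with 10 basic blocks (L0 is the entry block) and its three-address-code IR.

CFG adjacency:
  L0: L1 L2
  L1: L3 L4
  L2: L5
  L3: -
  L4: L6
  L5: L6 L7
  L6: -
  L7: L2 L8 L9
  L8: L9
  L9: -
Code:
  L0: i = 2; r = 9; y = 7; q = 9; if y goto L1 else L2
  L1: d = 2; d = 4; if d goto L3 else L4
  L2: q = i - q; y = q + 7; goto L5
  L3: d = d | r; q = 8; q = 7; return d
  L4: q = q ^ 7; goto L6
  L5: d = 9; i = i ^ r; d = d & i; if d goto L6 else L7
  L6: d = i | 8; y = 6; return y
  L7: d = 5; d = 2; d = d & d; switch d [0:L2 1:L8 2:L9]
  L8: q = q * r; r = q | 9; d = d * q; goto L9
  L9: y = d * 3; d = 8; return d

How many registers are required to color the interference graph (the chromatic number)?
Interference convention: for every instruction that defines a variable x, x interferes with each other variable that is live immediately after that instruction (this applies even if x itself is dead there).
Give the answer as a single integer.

Answer: 4

Derivation:
Per-block:
  L0: def={i,q,r,y} ue=∅
  L1: def={d} ue=∅
  L2: def={q,y} ue={i,q}
  L3: def={d,q} ue={d,r}
  L4: def={q} ue={q}
  L5: def={d,i} ue={i,r}
  L6: def={d,y} ue={i}
  L7: def={d} ue=∅
  L8: def={d,q,r} ue={d,q,r}
  L9: def={d,y} ue={d}

Live sets:
  live L0: ∅→{i,q,r}
  live L1: {i,q,r}→{d,i,q,r}
  live L2: {i,q,r}→{i,q,r}
  live L3: {d,r}→∅
  live L4: {i,q}→{i}
  live L5: {i,q,r}→{i,q,r}
  live L6: {i}→∅
  live L7: {i,q,r}→{d,i,q,r}
  live L8: {d,q,r}→{d}
  live L9: {d}→∅

Conflict graph:
  d — {i,q,r}
  i — {d,q,r,y}
  q — {d,i,r,y}
  r — {d,i,q,y}
  y — {i,q,r}

Registers:
  {d,i,q,r} pairwise interfere (4-clique) ⇒ χ ≥ 4
  4-colouring: r0={i}  r1={q}  r2={r}  r3={d,y}
  χ = 4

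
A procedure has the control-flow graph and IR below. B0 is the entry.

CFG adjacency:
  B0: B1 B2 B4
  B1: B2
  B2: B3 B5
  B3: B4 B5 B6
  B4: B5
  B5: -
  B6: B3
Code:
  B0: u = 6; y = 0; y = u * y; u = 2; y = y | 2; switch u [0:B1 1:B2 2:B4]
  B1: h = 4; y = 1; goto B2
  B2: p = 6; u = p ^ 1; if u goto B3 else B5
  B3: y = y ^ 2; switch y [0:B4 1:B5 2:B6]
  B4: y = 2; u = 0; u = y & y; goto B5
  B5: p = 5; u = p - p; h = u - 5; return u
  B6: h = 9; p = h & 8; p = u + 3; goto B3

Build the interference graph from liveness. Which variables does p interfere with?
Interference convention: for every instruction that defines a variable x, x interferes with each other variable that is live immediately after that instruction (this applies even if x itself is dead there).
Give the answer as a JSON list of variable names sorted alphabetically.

Answer: ["u", "y"]

Derivation:
Block summaries:
  B0: def={u,y} ue=∅
  B1: def={h,y} ue=∅
  B2: def={p,u} ue=∅
  B3: def={y} ue={y}
  B4: def={u,y} ue=∅
  B5: def={h,p,u} ue=∅
  B6: def={h,p} ue={u}

Backward fixpoint:
  live B0: ∅→{y}
  live B1: ∅→{y}
  live B2: {y}→{u,y}
  live B3: {u,y}→{u,y}
  live B4: ∅→∅
  live B5: ∅→∅
  live B6: {u,y}→{u,y}

Interfere edges:
  h: {u,y}
  p: {u,y}
  u: {h,p,y}
  y: {h,p,u}

N(p) = ["u", "y"]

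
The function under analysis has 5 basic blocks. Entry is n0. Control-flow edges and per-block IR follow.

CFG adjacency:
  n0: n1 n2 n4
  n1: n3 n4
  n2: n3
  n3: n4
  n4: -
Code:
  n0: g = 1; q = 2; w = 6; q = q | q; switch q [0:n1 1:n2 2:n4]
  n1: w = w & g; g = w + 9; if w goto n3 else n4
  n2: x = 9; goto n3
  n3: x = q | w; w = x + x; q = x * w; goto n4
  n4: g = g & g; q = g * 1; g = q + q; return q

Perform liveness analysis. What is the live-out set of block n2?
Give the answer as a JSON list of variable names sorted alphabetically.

Per-block:
  n0: {g,q,w} / ∅
  n1: {g,w} / {g,w}
  n2: {x} / ∅
  n3: {q,w,x} / {q,w}
  n4: {g,q} / {g}

Liveness:
  n0 li=∅ lo={g,q,w}
  n1 li={g,q,w} lo={g,q,w}
  n2 li={g,q,w} lo={g,q,w}
  n3 li={g,q,w} lo={g}
  n4 li={g} lo=∅

live-out(n2) = ["g", "q", "w"]

Answer: ["g", "q", "w"]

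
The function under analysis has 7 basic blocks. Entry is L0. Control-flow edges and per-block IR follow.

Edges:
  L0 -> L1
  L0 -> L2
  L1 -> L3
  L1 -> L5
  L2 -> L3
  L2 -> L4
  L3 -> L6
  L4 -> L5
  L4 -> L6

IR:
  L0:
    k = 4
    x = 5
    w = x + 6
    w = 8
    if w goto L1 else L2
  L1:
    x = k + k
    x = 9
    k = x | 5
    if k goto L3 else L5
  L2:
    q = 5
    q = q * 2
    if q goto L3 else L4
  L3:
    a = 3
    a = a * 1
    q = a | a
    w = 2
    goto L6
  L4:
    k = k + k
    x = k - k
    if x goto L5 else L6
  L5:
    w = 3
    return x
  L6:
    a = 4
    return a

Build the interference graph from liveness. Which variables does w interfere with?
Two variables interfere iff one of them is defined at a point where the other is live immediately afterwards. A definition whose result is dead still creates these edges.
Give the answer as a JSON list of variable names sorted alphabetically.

Answer: ["k", "x"]

Working:
Per-block:
  L0 def {k,w,x} use ∅
  L1 def {k,x} use {k}
  L2 def {q} use ∅
  L3 def {a,q,w} use ∅
  L4 def {k,x} use {k}
  L5 def {w} use {x}
  L6 def {a} use ∅

Liveness:
  L0 li=∅ lo={k}
  L1 li={k} lo={x}
  L2 li={k} lo={k}
  L3 li=∅ lo=∅
  L4 li={k} lo={x}
  L5 li={x} lo=∅
  L6 li=∅ lo=∅

Interfere edges:
  a: ∅
  k: {q,w,x}
  q: {k}
  w: {k,x}
  x: {k,w}

N(w) = ["k", "x"]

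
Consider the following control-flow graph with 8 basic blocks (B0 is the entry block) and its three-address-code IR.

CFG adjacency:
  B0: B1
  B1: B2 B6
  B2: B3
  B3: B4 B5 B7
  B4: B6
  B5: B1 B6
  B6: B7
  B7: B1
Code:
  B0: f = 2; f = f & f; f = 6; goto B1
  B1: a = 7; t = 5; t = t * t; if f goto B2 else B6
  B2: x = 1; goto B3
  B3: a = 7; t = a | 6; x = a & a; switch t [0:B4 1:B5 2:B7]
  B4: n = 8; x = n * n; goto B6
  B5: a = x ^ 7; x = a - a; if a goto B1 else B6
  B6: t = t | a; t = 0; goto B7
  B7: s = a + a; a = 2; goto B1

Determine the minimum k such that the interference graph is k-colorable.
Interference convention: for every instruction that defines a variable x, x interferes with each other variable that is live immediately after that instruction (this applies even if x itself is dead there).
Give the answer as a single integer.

Answer: 4

Derivation:
Block summaries:
  B0: {f} / ∅
  B1: {a,t} / {f}
  B2: {x} / ∅
  B3: {a,t,x} / ∅
  B4: {n,x} / ∅
  B5: {a,x} / {x}
  B6: {t} / {a,t}
  B7: {a,s} / {a}

Liveness:
  live B0: ∅→{f}
  live B1: {f}→{a,f,t}
  live B2: {f}→{f}
  live B3: {f}→{a,f,t,x}
  live B4: {a,f,t}→{a,f,t}
  live B5: {f,t,x}→{a,f,t}
  live B6: {a,f,t}→{a,f}
  live B7: {a,f}→{f}

Interfere edges:
  a — {f,n,t,x}
  f — {a,n,s,t,x}
  n — {a,f,t}
  s — {f}
  t — {a,f,n,x}
  x — {a,f,t}

Registers:
  clique {a,f,n,t} ⇒ need ≥ 4
  assign a→c1 f→c0 n→c3 s→c1 t→c2 x→c3 — no edge inside a register ⇒ χ ≤ 4
  χ = 4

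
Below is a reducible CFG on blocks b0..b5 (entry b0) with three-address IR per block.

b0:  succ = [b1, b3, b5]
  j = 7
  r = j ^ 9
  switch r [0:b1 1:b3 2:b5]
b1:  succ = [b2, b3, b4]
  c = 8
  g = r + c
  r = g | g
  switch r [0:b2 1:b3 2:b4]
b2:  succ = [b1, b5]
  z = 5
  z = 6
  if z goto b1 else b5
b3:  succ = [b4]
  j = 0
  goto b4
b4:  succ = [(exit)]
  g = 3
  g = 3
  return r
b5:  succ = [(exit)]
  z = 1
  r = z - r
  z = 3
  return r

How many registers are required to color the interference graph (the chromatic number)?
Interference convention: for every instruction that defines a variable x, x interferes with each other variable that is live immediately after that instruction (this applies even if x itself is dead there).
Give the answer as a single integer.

Block summaries:
  b0 def {j,r} use ∅
  b1 def {c,g,r} use {r}
  b2 def {z} use ∅
  b3 def {j} use ∅
  b4 def {g} use {r}
  b5 def {r,z} use {r}

Liveness:
  b0: in=∅ out={r}
  b1: in={r} out={r}
  b2: in={r} out={r}
  b3: in={r} out={r}
  b4: in={r} out=∅
  b5: in={r} out=∅

Conflict graph:
  c↔{r}
  g↔{r}
  j↔{r}
  r↔{c,g,j,z}
  z↔{r}

Registers:
  {c,r} pairwise interfere (2-clique) ⇒ χ ≥ 2
  assign c→r1 g→r1 j→r1 r→r0 z→r1 — no edge inside a register ⇒ χ ≤ 2
  χ = 2

Answer: 2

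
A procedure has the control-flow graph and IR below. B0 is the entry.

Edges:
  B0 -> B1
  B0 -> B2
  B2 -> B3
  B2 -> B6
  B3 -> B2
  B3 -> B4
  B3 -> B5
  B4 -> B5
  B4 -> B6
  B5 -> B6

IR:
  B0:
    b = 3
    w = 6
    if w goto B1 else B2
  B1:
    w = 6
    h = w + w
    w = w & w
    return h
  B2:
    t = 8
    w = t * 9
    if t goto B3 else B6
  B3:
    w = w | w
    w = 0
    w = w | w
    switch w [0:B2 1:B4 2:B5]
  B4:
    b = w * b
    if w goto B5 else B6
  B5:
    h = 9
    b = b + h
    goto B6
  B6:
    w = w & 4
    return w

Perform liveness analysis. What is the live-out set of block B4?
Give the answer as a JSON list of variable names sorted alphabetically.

Per-block:
  B0: def={b,w} ue=∅
  B1: def={h,w} ue=∅
  B2: def={t,w} ue=∅
  B3: def={w} ue={w}
  B4: def={b} ue={b,w}
  B5: def={b,h} ue={b}
  B6: def={w} ue={w}

Live sets:
  B0: in=∅ out={b}
  B1: in=∅ out=∅
  B2: in={b} out={b,w}
  B3: in={b,w} out={b,w}
  B4: in={b,w} out={b,w}
  B5: in={b,w} out={w}
  B6: in={w} out=∅

live-out(B4) = ["b", "w"]

Answer: ["b", "w"]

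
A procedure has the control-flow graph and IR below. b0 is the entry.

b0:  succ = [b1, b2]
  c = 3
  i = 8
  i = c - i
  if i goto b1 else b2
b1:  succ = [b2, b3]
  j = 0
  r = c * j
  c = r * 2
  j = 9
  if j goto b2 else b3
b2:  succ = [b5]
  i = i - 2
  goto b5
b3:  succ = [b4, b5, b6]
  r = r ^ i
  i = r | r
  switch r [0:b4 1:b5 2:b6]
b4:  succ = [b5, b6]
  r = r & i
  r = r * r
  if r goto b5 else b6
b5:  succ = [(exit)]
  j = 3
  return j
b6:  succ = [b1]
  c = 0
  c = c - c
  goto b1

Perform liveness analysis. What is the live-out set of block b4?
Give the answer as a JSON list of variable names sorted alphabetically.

Answer: ["i"]

Working:
Block summaries:
  b0 def {c,i} use ∅
  b1 def {c,j,r} use {c}
  b2 def {i} use {i}
  b3 def {i,r} use {i,r}
  b4 def {r} use {i,r}
  b5 def {j} use ∅
  b6 def {c} use ∅

Liveness:
  b0: in=∅ out={c,i}
  b1: in={c,i} out={i,r}
  b2: in={i} out=∅
  b3: in={i,r} out={i,r}
  b4: in={i,r} out={i}
  b5: in=∅ out=∅
  b6: in={i} out={c,i}

live-out(b4) = ["i"]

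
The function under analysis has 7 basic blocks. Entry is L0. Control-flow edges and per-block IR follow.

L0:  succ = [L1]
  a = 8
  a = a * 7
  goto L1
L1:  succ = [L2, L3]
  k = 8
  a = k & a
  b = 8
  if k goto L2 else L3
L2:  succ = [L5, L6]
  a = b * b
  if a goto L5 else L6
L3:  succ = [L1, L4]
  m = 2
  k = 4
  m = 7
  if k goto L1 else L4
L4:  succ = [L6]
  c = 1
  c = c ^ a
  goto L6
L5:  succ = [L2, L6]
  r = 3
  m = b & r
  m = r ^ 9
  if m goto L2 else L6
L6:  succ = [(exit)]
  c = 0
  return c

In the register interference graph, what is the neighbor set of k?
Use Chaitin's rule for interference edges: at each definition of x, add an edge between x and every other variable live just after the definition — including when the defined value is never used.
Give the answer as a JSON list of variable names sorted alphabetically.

Per-block:
  L0: {a} / ∅
  L1: {a,b,k} / {a}
  L2: {a} / {b}
  L3: {k,m} / ∅
  L4: {c} / {a}
  L5: {m,r} / {b}
  L6: {c} / ∅

Backward fixpoint:
  L0 li=∅ lo={a}
  L1 li={a} lo={a,b}
  L2 li={b} lo={b}
  L3 li={a} lo={a}
  L4 li={a} lo=∅
  L5 li={b} lo={b}
  L6 li=∅ lo=∅

Conflict graph:
  a — {b,c,k,m}
  b — {a,k,m,r}
  c — {a}
  k — {a,b,m}
  m — {a,b,k,r}
  r — {b,m}

N(k) = ["a", "b", "m"]

Answer: ["a", "b", "m"]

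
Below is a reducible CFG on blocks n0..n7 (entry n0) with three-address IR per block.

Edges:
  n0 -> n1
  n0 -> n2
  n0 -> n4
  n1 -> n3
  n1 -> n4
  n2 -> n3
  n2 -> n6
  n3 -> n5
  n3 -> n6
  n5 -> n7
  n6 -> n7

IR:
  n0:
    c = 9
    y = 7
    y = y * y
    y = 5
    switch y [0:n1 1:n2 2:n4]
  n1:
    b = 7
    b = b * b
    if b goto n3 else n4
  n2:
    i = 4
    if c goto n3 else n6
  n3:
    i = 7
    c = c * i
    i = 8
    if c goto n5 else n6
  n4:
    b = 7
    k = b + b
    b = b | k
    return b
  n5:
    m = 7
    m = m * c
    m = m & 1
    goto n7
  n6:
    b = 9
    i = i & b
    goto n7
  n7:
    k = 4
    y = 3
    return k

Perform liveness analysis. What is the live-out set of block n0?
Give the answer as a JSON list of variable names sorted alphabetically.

Answer: ["c"]

Analysis:
def/use:
  n0 def {c,y} use ∅
  n1 def {b} use ∅
  n2 def {i} use {c}
  n3 def {c,i} use {c}
  n4 def {b,k} use ∅
  n5 def {m} use {c}
  n6 def {b,i} use {i}
  n7 def {k,y} use ∅

Liveness:
  n0 li=∅ lo={c}
  n1 li={c} lo={c}
  n2 li={c} lo={c,i}
  n3 li={c} lo={c,i}
  n4 li=∅ lo=∅
  n5 li={c} lo=∅
  n6 li={i} lo=∅
  n7 li=∅ lo=∅

live-out(n0) = ["c"]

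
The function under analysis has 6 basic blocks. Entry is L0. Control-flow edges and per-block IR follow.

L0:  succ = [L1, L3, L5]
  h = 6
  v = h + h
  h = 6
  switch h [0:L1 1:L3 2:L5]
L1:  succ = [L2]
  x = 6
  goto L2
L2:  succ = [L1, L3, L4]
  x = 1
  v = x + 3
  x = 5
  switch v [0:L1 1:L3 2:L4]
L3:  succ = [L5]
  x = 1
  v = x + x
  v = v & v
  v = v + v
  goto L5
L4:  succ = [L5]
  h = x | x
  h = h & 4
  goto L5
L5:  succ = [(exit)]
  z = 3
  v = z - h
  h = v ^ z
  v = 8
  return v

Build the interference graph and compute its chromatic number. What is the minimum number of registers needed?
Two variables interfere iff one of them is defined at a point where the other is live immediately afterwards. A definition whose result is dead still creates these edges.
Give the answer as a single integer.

Answer: 3

Working:
def/use:
  L0: def={h,v} ue=∅
  L1: def={x} ue=∅
  L2: def={v,x} ue=∅
  L3: def={v,x} ue=∅
  L4: def={h} ue={x}
  L5: def={h,v,z} ue={h}

Live sets:
  live L0: ∅→{h}
  live L1: {h}→{h}
  live L2: {h}→{h,x}
  live L3: {h}→{h}
  live L4: {x}→{h}
  live L5: {h}→∅

Interfere edges:
  h: {v,x,z}
  v: {h,x,z}
  x: {h,v}
  z: {h,v}

Colouring:
  {h,v,x} pairwise interfere (3-clique) ⇒ χ ≥ 3
  3-colouring: r0={h}  r1={v}  r2={x,z}
  χ = 3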